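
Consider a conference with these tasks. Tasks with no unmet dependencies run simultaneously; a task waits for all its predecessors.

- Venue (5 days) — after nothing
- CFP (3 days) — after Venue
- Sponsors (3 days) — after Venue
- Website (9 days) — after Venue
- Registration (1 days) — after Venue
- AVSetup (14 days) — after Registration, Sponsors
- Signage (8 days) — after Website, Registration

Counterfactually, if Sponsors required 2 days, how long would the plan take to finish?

As given, the longest chain is Venue→Sponsors→AVSetup = 5+3+14 = 22, so the finish is 22 days.
Sponsors is on the critical path; changing it to 2 makes that path 21 days.
New critical path: Venue→Website→Signage = 5+9+8 = 22 ⇒ 22 days.

22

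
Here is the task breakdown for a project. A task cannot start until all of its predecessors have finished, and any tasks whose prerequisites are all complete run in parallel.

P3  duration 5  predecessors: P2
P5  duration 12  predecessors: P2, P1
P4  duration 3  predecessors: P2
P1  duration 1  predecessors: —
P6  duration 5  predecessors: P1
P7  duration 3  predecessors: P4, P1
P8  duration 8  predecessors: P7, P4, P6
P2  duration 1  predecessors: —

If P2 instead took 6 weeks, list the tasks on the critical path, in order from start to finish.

The binding path is P2→P4→P7→P8 = 1+3+3+8 = 15; finish at 15 weeks.
P2 lies on that path, so at 6 weeks the path becomes 20 weeks.
That remains the longest chain; total 20 weeks.

P2, P4, P7, P8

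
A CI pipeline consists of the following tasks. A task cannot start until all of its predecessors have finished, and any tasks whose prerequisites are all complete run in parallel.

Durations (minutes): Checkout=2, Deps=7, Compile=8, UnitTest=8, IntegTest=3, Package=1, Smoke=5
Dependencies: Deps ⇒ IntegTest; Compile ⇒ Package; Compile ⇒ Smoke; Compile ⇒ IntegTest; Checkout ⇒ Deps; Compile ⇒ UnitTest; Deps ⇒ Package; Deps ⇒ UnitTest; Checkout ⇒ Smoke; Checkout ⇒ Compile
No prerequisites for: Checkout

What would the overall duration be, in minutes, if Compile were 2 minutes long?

Critical path before the change: Checkout→Compile→UnitTest = 2+8+8 = 18 giving 18 minutes.
Since Compile is critical, the -6 change carries straight to that chain (now 12 minutes).
New critical path: Checkout→Deps→UnitTest = 2+7+8 = 17 ⇒ 17 minutes.

17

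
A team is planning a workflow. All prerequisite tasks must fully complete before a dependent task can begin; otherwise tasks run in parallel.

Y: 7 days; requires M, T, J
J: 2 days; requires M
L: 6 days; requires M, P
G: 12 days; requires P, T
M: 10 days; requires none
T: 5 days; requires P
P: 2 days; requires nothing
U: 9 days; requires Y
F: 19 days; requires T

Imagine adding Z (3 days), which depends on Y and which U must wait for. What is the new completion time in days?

Originally the project takes 28 days.
With Z inserted, U now waits for max(Y, Z).
New critical path: M→J→Y→Z→U = 10+2+7+3+9 = 31 ⇒ 31 days.

31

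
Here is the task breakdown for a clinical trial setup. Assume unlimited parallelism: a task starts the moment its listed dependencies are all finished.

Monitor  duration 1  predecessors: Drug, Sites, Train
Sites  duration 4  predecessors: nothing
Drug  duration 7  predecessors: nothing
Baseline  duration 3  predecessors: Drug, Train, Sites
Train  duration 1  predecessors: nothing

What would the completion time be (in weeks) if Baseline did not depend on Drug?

Before: longest chain Drug→Baseline = 7+3 = 10, finish 10.
Without Drug→Baseline, Baseline's earliest start moves from 7 to 4.
After: Drug→Monitor = 7+1 = 8 → 8 weeks.

8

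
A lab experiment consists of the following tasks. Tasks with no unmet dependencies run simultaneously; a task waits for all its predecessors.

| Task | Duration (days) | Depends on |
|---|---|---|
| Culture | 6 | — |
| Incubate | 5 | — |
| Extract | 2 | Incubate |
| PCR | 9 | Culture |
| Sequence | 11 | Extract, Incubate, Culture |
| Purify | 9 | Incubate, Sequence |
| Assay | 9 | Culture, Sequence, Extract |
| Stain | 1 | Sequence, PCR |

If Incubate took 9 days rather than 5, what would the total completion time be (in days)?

31

Actual critical path: Incubate→Extract→Sequence→Purify = 5+2+11+9 = 27 ⇒ 27 days.
Incubate is on the critical path; changing it to 9 makes that path 31 days.
That remains the longest chain; total 31 days.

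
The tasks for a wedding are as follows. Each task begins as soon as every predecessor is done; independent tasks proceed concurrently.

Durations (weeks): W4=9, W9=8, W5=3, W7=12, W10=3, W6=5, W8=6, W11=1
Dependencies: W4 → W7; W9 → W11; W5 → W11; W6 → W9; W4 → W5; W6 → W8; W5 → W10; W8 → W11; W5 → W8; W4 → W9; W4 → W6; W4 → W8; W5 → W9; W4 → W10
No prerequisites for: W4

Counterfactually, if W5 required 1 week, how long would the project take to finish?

23

As given, the longest chain is W4→W6→W9→W11 = 9+5+8+1 = 23, so the finish is 23 weeks.
W5 is off the critical path — its longest chain is 21 weeks, giving 2 of slack.
That remains the longest chain; total 23 weeks.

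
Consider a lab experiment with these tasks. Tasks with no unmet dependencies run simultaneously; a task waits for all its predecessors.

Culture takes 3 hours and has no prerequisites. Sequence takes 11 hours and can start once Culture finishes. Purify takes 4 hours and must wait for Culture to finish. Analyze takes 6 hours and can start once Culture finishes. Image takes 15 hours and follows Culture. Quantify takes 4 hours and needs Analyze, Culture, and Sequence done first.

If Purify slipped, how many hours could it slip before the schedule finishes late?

11

Culture→Sequence→Quantify = 3+11+4 = 18 sets the makespan at 18 hours.
The longest chain containing Purify totals 7 hours.
Slack of Purify = 14 − 3 = 11 hours.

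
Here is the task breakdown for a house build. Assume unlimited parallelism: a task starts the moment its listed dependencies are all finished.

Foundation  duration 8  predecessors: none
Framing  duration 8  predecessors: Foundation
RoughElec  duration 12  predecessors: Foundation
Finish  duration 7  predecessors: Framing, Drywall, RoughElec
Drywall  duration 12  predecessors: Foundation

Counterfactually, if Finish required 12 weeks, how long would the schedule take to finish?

32

Critical path before the change: Foundation→RoughElec→Finish = 8+12+7 = 27 giving 27 weeks.
Finish lies on that path, so at 12 weeks the path becomes 32 weeks.
No other chain overtakes it, so the finish is 32 weeks.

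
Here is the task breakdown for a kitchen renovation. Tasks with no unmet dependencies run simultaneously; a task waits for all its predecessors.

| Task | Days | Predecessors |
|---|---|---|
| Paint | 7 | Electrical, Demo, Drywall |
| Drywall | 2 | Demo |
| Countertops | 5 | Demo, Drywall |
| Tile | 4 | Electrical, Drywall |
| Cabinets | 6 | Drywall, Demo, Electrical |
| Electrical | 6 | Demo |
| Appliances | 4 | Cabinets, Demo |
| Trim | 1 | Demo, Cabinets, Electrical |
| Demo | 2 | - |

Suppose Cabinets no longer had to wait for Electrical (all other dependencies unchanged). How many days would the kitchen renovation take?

Before: longest chain Demo→Electrical→Cabinets→Appliances = 2+6+6+4 = 18, finish 18.
Without Electrical→Cabinets, Cabinets's earliest start moves from 8 to 4.
The longest chain is now Demo→Electrical→Paint = 2+6+7 = 15, so the kitchen renovation takes 15 days.

15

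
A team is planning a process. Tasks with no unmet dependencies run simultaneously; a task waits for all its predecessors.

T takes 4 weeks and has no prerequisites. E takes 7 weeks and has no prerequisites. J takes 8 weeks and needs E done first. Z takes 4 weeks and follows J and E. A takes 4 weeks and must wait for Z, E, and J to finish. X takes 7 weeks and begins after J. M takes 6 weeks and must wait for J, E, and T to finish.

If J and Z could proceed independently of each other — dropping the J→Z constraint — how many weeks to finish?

22

Before: longest chain E→J→Z→A = 7+8+4+4 = 23, finish 23.
Without J→Z, Z's earliest start moves from 15 to 7.
The longest chain is now E→J→X = 7+8+7 = 22, so the process takes 22 weeks.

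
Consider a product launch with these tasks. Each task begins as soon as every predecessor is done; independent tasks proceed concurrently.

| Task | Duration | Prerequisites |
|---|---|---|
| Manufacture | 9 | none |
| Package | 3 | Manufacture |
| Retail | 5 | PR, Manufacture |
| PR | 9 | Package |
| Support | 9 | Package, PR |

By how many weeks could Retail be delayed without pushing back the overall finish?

4

The longest chain is Manufacture→Package→PR→Support = 9+3+9+9 = 30; overall finish 30 weeks.
The longest chain containing Retail totals 26 weeks.
So Retail can slip 30 − 26 = 4 weeks.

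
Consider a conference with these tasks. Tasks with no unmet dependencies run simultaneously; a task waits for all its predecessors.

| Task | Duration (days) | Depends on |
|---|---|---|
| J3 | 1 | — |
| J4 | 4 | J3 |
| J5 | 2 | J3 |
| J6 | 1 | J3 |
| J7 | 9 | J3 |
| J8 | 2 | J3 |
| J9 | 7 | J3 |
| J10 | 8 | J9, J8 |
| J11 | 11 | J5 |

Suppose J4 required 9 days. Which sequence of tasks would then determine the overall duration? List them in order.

J3, J9, J10

The binding path is J3→J9→J10 = 1+7+8 = 16; finish at 16 days.
J4 has 11 days of float (longest path through it is 5).
No other chain overtakes it, so the finish is 16 days.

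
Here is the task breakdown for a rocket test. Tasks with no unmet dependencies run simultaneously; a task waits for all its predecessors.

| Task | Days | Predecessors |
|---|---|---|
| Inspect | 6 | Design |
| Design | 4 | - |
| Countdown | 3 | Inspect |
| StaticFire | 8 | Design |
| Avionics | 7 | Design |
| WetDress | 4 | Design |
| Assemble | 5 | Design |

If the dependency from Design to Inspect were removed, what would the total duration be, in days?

12

Original critical path: Design→Inspect→Countdown = 4+6+3 = 13 ⇒ 13 days.
Without Design→Inspect, Inspect's earliest start moves from 4 to 0.
The longest chain is now Design→StaticFire = 4+8 = 12, so the project takes 12 days.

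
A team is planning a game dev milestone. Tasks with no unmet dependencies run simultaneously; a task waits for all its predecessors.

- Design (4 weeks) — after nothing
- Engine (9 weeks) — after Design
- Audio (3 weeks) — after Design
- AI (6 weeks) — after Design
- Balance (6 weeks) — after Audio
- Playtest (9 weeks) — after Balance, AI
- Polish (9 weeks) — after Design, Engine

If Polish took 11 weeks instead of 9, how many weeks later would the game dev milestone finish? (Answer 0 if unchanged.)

As given, the longest chain is Design→Engine→Polish = 4+9+9 = 22, so the finish is 22 weeks.
Since Polish is critical, the +2 change carries straight to that chain (now 24 weeks).
No other chain overtakes it, so the finish is 24 weeks.
Change in finish: 24 − 22 = +2 weeks.

2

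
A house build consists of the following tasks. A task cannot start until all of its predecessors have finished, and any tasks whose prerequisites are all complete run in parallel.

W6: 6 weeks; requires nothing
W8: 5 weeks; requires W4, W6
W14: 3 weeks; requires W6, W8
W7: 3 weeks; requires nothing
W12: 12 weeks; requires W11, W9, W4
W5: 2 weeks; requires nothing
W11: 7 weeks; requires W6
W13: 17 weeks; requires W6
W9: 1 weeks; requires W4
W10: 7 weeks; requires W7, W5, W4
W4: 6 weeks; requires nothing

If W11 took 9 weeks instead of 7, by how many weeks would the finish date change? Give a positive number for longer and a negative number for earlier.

As given, the longest chain is W6→W11→W12 = 6+7+12 = 25, so the finish is 25 weeks.
W11 lies on that path, so at 9 weeks the path becomes 27 weeks.
The critical path is still W6→W11→W12; finish is now 27 weeks.
Change in finish: 27 − 25 = +2 weeks.

2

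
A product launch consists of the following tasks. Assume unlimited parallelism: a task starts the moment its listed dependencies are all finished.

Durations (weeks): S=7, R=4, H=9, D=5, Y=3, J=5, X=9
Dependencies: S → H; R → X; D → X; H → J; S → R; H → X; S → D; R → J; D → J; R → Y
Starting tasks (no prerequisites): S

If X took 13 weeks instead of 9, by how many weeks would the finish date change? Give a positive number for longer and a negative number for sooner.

As given, the longest chain is S→H→X = 7+9+9 = 25, so the finish is 25 weeks.
X is on the critical path; changing it to 13 makes that path 29 weeks.
No other chain overtakes it, so the finish is 29 weeks.
Change in finish: 29 − 25 = +4 weeks.

4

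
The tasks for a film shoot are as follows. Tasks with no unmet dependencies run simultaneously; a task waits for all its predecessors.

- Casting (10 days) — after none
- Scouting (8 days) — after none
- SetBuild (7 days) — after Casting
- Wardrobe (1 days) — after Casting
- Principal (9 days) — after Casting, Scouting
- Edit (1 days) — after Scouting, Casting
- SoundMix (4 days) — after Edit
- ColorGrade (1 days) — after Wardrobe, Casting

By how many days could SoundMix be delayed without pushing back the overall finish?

4

The longest chain is Casting→Principal = 10+9 = 19; overall finish 19 days.
Longest path through SoundMix: 15 days (earliest finish 15, latest finish 19).
Slack of SoundMix = 15 − 11 = 4 days.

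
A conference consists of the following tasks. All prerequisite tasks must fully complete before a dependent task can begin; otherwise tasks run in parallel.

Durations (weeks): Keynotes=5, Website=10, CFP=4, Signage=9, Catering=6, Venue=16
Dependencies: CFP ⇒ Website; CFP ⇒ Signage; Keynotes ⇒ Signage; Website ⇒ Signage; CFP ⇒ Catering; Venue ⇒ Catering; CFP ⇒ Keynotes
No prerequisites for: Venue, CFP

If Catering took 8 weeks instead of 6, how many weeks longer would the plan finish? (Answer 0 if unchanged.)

1

The binding path is CFP→Website→Signage = 4+10+9 = 23; finish at 23 weeks.
Catering is off the critical path — its longest chain is 22 weeks, giving 1 of slack.
Now Venue→Catering = 16+8 = 24 is longest, so the finish becomes 24 weeks.
Change in finish: 24 − 23 = +1 weeks.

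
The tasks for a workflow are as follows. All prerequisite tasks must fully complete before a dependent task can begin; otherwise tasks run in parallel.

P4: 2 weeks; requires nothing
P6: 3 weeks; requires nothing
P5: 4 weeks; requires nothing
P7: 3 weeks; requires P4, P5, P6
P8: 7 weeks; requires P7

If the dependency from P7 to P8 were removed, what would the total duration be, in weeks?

7

With the dependency in place, P5→P7→P8 = 4+3+7 = 14 sets the finish at 14 weeks.
Without P7→P8, P8's earliest start moves from 7 to 0.
The longest chain is now P5→P7 = 4+3 = 7, so the project takes 7 weeks.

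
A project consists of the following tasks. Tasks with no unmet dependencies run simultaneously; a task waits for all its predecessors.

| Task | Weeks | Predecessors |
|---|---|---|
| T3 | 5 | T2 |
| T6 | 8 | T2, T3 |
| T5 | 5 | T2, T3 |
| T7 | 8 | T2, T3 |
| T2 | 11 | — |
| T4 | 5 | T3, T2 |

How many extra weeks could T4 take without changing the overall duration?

3

Critical path: T2→T3→T6 = 11+5+8 = 24, so the finish is 24 weeks.
T4 finishes as early as 21 and must finish by 24.
Float = 24 − 21 = 3.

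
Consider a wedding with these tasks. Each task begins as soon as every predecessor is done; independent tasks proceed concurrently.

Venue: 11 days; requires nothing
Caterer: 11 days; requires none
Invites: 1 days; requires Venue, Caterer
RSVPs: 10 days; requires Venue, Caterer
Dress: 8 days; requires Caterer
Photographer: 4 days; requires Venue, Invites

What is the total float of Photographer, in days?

5

Venue→RSVPs = 11+10 = 21 sets the makespan at 21 days.
Longest path through Photographer: 16 days (earliest finish 16, latest finish 21).
Slack of Photographer = 17 − 12 = 5 days.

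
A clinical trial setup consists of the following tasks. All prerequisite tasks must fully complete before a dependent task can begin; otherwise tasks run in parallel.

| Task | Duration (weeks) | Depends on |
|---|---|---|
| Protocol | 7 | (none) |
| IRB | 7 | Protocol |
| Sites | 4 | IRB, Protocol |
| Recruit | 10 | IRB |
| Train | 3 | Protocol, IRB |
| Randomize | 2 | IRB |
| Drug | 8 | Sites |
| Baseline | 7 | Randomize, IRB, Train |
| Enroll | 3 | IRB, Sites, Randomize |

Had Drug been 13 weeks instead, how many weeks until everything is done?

The binding path is Protocol→IRB→Sites→Drug = 7+7+4+8 = 26; finish at 26 weeks.
Since Drug is critical, the +5 change carries straight to that chain (now 31 weeks).
The critical path is still Protocol→IRB→Sites→Drug; finish is now 31 weeks.

31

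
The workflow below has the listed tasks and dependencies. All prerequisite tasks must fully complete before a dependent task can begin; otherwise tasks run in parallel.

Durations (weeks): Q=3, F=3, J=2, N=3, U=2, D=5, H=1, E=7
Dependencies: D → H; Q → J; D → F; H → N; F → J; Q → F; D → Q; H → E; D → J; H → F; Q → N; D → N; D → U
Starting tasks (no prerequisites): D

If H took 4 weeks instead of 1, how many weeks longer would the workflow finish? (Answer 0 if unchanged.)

Critical path before the change: D→H→E = 5+1+7 = 13 giving 13 weeks.
H lies on that path, so at 4 weeks the path becomes 16 weeks.
That remains the longest chain; total 16 weeks.
Change in finish: 16 − 13 = +3 weeks.

3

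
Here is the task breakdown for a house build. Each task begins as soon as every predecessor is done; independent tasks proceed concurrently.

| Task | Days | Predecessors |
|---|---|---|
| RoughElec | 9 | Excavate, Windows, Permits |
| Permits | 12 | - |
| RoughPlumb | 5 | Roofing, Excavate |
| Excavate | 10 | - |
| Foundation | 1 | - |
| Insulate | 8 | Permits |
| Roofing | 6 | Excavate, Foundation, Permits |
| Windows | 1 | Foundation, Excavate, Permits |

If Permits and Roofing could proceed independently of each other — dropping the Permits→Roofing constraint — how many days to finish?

22

With the dependency in place, Permits→Roofing→RoughPlumb = 12+6+5 = 23 sets the finish at 23 days.
Without Permits→Roofing, Roofing's earliest start moves from 12 to 10.
The longest chain is now Permits→Windows→RoughElec = 12+1+9 = 22, so the project takes 22 days.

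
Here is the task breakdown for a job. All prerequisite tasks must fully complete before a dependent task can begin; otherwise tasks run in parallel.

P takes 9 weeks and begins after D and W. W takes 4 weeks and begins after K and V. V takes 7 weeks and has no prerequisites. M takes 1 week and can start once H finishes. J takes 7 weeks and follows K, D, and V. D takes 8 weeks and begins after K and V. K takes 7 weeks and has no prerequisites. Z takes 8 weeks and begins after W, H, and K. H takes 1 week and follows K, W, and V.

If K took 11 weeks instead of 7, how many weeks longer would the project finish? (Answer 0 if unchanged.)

4

As given, the longest chain is K→D→P = 7+8+9 = 24, so the finish is 24 weeks.
K is on the critical path; changing it to 11 makes that path 28 weeks.
That remains the longest chain; total 28 weeks.
Change in finish: 28 − 24 = +4 weeks.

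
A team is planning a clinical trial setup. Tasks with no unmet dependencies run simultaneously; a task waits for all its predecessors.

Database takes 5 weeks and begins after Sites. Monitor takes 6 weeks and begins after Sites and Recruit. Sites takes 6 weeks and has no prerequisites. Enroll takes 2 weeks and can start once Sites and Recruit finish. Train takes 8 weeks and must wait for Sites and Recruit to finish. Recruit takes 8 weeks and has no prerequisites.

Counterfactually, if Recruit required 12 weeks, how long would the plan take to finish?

Baseline: Recruit→Train = 8+8 = 16 → 16 weeks.
Since Recruit is critical, the +4 change carries straight to that chain (now 20 weeks).
That remains the longest chain; total 20 weeks.

20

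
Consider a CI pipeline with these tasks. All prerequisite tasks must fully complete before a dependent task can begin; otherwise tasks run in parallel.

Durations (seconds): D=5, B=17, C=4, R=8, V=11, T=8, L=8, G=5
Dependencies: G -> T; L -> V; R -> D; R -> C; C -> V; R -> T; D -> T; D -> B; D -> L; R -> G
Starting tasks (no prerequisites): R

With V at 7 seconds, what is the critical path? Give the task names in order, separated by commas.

R, D, B

Baseline: R→D→L→V = 8+5+8+11 = 32 → 32 seconds.
V is on the critical path; changing it to 7 makes that path 28 seconds.
The binding chain switches to R→D→B = 8+5+17 = 30; finish 30 seconds.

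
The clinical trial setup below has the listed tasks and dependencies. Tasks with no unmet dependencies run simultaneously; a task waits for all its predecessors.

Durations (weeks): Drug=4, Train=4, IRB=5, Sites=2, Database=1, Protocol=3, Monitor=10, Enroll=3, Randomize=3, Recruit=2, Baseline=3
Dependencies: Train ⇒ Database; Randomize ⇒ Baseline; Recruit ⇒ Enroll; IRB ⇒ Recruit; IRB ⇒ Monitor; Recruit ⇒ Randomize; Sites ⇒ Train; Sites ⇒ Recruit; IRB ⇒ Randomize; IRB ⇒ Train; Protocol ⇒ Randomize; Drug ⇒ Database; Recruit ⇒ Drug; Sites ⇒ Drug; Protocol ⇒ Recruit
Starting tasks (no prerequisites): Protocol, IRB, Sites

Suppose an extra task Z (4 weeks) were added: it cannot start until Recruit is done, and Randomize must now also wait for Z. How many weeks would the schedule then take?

Originally the schedule takes 15 weeks.
With Z inserted, Randomize now waits for max(IRB, Protocol, Recruit, Z).
New critical path: IRB→Recruit→Z→Randomize→Baseline = 5+2+4+3+3 = 17 ⇒ 17 weeks.

17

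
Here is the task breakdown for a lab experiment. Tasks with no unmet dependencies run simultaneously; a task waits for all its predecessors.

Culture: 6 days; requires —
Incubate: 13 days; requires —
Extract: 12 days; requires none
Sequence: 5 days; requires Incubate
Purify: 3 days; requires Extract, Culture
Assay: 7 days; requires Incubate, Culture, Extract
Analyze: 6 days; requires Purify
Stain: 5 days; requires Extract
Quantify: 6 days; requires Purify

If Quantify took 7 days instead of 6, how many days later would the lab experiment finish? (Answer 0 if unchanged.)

As given, the longest chain is Extract→Purify→Quantify = 12+3+6 = 21, so the finish is 21 days.
Quantify lies on that path, so at 7 days the path becomes 22 days.
That remains the longest chain; total 22 days.
Change in finish: 22 − 21 = +1 days.

1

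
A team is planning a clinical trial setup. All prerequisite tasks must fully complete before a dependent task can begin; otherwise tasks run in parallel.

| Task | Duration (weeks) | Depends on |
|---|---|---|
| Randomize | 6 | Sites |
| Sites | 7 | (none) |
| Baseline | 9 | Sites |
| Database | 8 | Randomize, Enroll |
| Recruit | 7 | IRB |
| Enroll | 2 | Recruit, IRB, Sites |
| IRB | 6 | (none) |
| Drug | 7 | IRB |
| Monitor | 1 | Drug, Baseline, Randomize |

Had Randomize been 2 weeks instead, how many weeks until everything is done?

23

The binding path is IRB→Recruit→Enroll→Database = 6+7+2+8 = 23; finish at 23 weeks.
Randomize is off the critical path — its longest chain is 21 weeks, giving 2 of slack.
The critical path is still IRB→Recruit→Enroll→Database; finish is now 23 weeks.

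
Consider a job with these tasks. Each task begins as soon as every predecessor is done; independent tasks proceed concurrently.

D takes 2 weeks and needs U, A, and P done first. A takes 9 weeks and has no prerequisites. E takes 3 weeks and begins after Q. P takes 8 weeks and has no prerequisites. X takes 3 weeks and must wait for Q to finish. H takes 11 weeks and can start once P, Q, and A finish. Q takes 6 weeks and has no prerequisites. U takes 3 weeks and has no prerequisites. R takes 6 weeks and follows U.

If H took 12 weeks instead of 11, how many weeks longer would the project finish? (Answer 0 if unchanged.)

As given, the longest chain is A→H = 9+11 = 20, so the finish is 20 weeks.
Since H is critical, the +1 change carries straight to that chain (now 21 weeks).
No other chain overtakes it, so the finish is 21 weeks.
Change in finish: 21 − 20 = +1 weeks.

1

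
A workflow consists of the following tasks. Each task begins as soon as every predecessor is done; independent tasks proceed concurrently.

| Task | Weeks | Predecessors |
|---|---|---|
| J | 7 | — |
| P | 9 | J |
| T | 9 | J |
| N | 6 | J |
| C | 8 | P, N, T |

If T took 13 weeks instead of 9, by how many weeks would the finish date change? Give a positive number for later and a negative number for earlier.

4

Baseline: J→T→C = 7+9+8 = 24 → 24 weeks.
T lies on that path, so at 13 weeks the path becomes 28 weeks.
That remains the longest chain; total 28 weeks.
Change in finish: 28 − 24 = +4 weeks.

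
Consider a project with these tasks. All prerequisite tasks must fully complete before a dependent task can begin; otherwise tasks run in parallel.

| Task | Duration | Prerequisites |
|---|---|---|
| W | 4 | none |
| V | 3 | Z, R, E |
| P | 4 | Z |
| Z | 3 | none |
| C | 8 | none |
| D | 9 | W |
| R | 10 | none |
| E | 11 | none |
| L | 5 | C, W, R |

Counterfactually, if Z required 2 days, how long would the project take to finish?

Critical path before the change: R→L = 10+5 = 15 giving 15 days.
The longest path through Z is only 7 days, so Z has float 8.
No other chain overtakes it, so the finish is 15 days.

15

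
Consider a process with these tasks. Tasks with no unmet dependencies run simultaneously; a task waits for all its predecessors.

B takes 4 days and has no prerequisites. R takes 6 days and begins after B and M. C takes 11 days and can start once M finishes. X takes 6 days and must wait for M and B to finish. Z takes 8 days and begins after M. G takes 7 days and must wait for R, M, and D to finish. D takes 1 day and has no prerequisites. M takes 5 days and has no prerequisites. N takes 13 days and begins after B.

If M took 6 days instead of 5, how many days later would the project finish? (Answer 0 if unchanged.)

1

Critical path before the change: M→R→G = 5+6+7 = 18 giving 18 days.
M is on the critical path; changing it to 6 makes that path 19 days.
No other chain overtakes it, so the finish is 19 days.
Change in finish: 19 − 18 = +1 days.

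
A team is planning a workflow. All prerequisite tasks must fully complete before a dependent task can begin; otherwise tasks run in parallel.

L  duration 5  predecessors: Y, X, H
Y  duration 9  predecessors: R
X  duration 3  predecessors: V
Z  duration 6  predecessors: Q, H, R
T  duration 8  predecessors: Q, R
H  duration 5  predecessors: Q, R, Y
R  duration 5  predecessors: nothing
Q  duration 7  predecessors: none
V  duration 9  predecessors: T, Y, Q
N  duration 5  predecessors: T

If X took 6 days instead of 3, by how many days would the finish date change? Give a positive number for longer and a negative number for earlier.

As given, the longest chain is Q→T→V→X→L = 7+8+9+3+5 = 32, so the finish is 32 days.
Since X is critical, the +3 change carries straight to that chain (now 35 days).
That remains the longest chain; total 35 days.
Change in finish: 35 − 32 = +3 days.

3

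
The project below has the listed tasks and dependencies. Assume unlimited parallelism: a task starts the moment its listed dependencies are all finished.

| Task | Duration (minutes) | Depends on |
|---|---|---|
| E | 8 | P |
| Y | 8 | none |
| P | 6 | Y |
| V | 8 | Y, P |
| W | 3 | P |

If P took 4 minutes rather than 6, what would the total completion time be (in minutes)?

20

Actual critical path: Y→P→E = 8+6+8 = 22 ⇒ 22 minutes.
P lies on that path, so at 4 minutes the path becomes 20 minutes.
No other chain overtakes it, so the finish is 20 minutes.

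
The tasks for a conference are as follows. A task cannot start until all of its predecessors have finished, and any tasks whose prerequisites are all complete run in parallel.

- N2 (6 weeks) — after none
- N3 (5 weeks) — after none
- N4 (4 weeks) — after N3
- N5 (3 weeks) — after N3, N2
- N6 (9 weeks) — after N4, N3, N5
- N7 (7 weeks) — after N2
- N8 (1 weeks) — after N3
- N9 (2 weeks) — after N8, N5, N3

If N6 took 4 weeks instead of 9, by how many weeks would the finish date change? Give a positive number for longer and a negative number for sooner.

The binding path is N2→N5→N6 = 6+3+9 = 18; finish at 18 weeks.
N6 is on the critical path; changing it to 4 makes that path 13 weeks.
That remains the longest chain; total 13 weeks.
Change in finish: 13 − 18 = -5 weeks.

-5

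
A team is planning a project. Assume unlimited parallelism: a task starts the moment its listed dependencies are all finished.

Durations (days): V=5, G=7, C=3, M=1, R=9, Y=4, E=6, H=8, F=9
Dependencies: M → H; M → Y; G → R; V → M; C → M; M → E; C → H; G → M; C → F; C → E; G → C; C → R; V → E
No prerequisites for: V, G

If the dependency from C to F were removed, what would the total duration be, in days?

19

Original critical path: G→C→M→H = 7+3+1+8 = 19 ⇒ 19 days.
Without C→F, F's earliest start moves from 10 to 0.
After: G→C→M→H = 7+3+1+8 = 19 → 19 days.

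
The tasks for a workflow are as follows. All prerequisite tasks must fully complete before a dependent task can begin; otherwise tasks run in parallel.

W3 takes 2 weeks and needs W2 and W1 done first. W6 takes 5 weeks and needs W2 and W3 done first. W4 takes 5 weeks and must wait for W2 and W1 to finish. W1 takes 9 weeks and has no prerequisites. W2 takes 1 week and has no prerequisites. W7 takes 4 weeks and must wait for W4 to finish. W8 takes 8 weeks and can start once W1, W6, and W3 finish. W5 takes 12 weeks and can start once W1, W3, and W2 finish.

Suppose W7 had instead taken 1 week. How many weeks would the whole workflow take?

24

As given, the longest chain is W1→W3→W6→W8 = 9+2+5+8 = 24, so the finish is 24 weeks.
The longest path through W7 is only 18 weeks, so W7 has float 6.
No other chain overtakes it, so the finish is 24 weeks.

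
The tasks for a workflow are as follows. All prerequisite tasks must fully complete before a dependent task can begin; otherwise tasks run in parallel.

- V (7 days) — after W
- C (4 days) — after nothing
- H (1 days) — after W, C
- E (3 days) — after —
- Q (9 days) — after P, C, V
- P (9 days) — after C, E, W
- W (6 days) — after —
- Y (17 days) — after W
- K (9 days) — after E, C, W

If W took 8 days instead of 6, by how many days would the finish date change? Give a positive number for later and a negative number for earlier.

Actual critical path: W→P→Q = 6+9+9 = 24 ⇒ 24 days.
W is on the critical path; changing it to 8 makes that path 26 days.
No other chain overtakes it, so the finish is 26 days.
Change in finish: 26 − 24 = +2 days.

2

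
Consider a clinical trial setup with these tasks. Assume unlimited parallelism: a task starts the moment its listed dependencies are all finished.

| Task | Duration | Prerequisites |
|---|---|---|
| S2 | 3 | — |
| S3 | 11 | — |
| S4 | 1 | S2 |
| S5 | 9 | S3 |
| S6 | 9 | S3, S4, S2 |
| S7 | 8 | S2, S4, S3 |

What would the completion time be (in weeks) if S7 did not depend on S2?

Original critical path: S3→S5 = 11+9 = 20 ⇒ 20 weeks.
Dropping S2→S7 doesn't change S7's earliest start (11); another predecessor still binds.
After: S3→S5 = 11+9 = 20 → 20 weeks.

20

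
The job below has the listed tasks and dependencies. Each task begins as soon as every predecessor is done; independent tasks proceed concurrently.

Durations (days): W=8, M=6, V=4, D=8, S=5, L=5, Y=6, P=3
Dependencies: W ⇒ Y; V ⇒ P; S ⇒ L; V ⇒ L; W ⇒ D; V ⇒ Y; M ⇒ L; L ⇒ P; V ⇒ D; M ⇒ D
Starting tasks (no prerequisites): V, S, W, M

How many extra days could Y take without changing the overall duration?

The longest chain is W→D = 8+8 = 16; overall finish 16 days.
The longest chain containing Y totals 14 days.
Slack of Y = 10 − 8 = 2 days.

2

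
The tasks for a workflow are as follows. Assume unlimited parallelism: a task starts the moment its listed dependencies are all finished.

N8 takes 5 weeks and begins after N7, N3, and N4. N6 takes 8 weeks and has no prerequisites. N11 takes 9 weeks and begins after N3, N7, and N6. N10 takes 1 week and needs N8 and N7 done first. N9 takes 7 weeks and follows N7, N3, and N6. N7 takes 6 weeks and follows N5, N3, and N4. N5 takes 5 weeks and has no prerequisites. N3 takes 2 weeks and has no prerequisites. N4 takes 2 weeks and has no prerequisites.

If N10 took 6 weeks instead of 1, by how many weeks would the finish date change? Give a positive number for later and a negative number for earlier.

2

As given, the longest chain is N5→N7→N11 = 5+6+9 = 20, so the finish is 20 weeks.
The longest path through N10 is only 17 weeks, so N10 has float 3.
Now N5→N7→N8→N10 = 5+6+5+6 = 22 is longest, so the finish becomes 22 weeks.
Change in finish: 22 − 20 = +2 weeks.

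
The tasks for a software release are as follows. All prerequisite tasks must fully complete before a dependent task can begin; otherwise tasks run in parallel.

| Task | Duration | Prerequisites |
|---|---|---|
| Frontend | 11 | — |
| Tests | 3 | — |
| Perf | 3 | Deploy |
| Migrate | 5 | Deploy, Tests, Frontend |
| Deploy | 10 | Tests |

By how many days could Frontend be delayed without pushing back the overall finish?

The longest chain is Tests→Deploy→Migrate = 3+10+5 = 18; overall finish 18 days.
Longest path through Frontend: 16 days (earliest finish 11, latest finish 13).
So Frontend can slip 13 − 11 = 2 days.

2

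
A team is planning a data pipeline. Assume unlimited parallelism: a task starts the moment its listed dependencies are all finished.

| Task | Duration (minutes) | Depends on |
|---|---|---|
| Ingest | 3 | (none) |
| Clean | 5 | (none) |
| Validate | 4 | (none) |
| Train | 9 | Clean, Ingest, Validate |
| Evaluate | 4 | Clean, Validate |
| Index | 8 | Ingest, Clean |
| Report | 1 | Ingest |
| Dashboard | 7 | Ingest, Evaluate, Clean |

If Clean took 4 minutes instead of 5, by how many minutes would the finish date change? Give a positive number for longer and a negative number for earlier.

-1

Critical path before the change: Clean→Evaluate→Dashboard = 5+4+7 = 16 giving 16 minutes.
Clean is on the critical path; changing it to 4 makes that path 15 minutes.
No other chain overtakes it, so the finish is 15 minutes.
Change in finish: 15 − 16 = -1 minutes.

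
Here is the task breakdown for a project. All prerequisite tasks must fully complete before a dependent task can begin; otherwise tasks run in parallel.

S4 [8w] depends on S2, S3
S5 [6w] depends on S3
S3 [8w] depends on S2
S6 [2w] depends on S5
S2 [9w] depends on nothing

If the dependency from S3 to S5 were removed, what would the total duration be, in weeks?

Before: longest chain S2→S3→S4 = 9+8+8 = 25, finish 25.
Without S3→S5, S5's earliest start moves from 17 to 0.
The longest chain is now S2→S3→S4 = 9+8+8 = 25, so the plan takes 25 weeks.

25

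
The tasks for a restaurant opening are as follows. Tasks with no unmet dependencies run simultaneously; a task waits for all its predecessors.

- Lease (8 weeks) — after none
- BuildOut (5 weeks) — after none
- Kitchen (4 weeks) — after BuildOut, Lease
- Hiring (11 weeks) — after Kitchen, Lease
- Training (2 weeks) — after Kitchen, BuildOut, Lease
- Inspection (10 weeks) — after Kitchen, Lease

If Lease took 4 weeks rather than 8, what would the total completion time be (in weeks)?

Baseline: Lease→Kitchen→Hiring = 8+4+11 = 23 → 23 weeks.
Lease lies on that path, so at 4 weeks the path becomes 19 weeks.
New critical path: BuildOut→Kitchen→Hiring = 5+4+11 = 20 ⇒ 20 weeks.

20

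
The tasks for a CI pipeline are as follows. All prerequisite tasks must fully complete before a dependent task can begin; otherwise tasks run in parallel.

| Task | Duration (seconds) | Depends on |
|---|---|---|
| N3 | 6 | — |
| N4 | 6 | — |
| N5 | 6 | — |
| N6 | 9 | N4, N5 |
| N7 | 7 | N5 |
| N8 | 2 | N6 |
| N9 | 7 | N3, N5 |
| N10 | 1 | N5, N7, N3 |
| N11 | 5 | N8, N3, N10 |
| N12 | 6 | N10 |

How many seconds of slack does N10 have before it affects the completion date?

2

N4→N6→N8→N11 = 6+9+2+5 = 22 sets the makespan at 22 seconds.
The longest chain containing N10 totals 20 seconds.
So N10 can slip 16 − 14 = 2 seconds.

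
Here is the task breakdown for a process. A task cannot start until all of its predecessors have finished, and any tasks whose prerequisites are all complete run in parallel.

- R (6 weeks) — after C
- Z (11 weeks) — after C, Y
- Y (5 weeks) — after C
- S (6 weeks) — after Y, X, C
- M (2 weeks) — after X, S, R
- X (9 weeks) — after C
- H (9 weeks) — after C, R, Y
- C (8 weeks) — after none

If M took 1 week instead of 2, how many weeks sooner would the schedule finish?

1

Baseline: C→X→S→M = 8+9+6+2 = 25 → 25 weeks.
Since M is critical, the -1 change carries straight to that chain (now 24 weeks).
No other chain overtakes it, so the finish is 24 weeks.
Change in finish: 24 − 25 = -1 weeks.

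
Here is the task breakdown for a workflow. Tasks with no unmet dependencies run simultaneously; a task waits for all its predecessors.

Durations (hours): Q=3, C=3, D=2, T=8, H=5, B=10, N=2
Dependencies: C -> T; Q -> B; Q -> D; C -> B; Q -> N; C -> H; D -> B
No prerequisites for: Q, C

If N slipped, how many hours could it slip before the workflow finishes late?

10

The longest chain is Q→D→B = 3+2+10 = 15; overall finish 15 hours.
The longest chain containing N totals 5 hours.
Slack of N = 13 − 3 = 10 hours.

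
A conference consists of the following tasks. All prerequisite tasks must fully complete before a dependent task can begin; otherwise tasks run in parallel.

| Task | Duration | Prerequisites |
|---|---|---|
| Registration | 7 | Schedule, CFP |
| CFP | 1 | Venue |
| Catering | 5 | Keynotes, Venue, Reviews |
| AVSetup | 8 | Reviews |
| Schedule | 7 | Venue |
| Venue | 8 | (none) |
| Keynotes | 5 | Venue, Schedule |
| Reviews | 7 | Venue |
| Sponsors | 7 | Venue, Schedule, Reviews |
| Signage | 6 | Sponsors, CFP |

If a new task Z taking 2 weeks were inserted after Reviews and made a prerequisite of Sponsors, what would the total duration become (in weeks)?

Originally the project takes 28 weeks.
With Z inserted, Sponsors now waits for max(Venue, Schedule, Reviews, Z).
New critical path: Venue→Reviews→Z→Sponsors→Signage = 8+7+2+7+6 = 30 ⇒ 30 weeks.

30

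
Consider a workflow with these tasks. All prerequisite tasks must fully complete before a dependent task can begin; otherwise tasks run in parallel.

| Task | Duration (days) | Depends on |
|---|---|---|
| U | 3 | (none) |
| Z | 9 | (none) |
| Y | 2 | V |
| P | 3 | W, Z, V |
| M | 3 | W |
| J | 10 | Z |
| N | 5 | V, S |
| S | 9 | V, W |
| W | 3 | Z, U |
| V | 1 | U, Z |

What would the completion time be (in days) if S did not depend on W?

Before: longest chain Z→W→S→N = 9+3+9+5 = 26, finish 26.
Without W→S, S's earliest start moves from 12 to 10.
New critical path: Z→V→S→N = 9+1+9+5 = 24 ⇒ 24 days.

24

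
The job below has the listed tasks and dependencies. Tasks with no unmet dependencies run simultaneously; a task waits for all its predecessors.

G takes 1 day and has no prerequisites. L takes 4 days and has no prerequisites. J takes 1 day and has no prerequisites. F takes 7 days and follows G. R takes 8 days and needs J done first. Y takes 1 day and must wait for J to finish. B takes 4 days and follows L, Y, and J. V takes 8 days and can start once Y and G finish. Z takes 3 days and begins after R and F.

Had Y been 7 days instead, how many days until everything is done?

16

Critical path before the change: J→R→Z = 1+8+3 = 12 giving 12 days.
Y is off the critical path — its longest chain is 10 days, giving 2 of slack.
New critical path: J→Y→V = 1+7+8 = 16 ⇒ 16 days.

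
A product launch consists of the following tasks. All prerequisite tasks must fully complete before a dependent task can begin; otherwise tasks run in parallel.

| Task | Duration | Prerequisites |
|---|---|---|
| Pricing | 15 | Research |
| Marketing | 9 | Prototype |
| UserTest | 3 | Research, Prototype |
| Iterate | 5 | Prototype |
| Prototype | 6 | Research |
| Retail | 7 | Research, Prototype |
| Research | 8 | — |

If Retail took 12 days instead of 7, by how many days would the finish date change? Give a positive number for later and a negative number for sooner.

3

Critical path before the change: Research→Prototype→Marketing = 8+6+9 = 23 giving 23 days.
The longest path through Retail is only 21 days, so Retail has float 2.
Now Research→Prototype→Retail = 8+6+12 = 26 is longest, so the finish becomes 26 days.
Change in finish: 26 − 23 = +3 days.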